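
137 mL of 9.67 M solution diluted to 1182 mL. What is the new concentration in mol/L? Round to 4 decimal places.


Dilution: M1*V1 = M2*V2, solve for M2.
M2 = M1*V1 / V2
M2 = 9.67 * 137 / 1182
M2 = 1324.79 / 1182
M2 = 1.12080372 mol/L, rounded to 4 dp:

1.1208 mol/L


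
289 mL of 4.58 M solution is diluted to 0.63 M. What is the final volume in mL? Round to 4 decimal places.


Dilution: M1*V1 = M2*V2, solve for V2.
V2 = M1*V1 / M2
V2 = 4.58 * 289 / 0.63
V2 = 1323.62 / 0.63
V2 = 2100.98412698 mL, rounded to 4 dp:

2100.9841 mL


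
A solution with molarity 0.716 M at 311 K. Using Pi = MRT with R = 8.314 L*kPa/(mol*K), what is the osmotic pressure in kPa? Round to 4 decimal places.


Osmotic pressure (van't Hoff): Pi = M*R*T.
RT = 8.314 * 311 = 2585.654
Pi = 0.716 * 2585.654
Pi = 1851.328264 kPa, rounded to 4 dp:

1851.3283 kPa


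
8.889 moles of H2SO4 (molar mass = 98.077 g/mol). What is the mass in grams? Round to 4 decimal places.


mass = n * M
mass = 8.889 * 98.077
mass = 871.806453 g, rounded to 4 dp:

871.8065 g


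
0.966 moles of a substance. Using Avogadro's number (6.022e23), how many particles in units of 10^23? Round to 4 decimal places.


N = n * NA, then divide by 1e23 for the requested units.
N / 1e23 = n * 6.022
N / 1e23 = 0.966 * 6.022
N / 1e23 = 5.817252, rounded to 4 dp:

5.8173


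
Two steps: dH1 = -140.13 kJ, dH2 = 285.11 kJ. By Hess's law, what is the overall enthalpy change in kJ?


Hess's law: enthalpy is a state function, so add the step enthalpies.
dH_total = dH1 + dH2 = -140.13 + (285.11)
dH_total = 144.98 kJ:

144.98 kJ


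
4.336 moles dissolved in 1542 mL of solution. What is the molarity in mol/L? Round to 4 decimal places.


Convert volume to liters: V_L = V_mL / 1000.
V_L = 1542 / 1000 = 1.542 L
M = n / V_L = 4.336 / 1.542
M = 2.81193256 mol/L, rounded to 4 dp:

2.8119 mol/L


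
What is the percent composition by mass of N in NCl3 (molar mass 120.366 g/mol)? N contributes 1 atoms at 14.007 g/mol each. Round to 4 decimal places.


pct = 100 * (n_elem * M_elem) / M_total
mass_contribution = 1 * 14.007 = 14.007 g/mol
pct = 100 * 14.007 / 120.366
pct = 11.63700713 %, rounded to 4 dp:

11.6370 %


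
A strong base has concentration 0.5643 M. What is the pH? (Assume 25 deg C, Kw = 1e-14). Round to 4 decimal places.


A strong base dissociates completely, so [OH-] equals the given concentration.
pOH = -log10([OH-]) = -log10(0.5643) = 0.24849
pH = 14 - pOH = 14 - 0.24849
pH = 13.75151, rounded to 4 dp:

13.7515


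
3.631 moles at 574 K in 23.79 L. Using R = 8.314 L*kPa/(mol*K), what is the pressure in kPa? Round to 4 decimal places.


PV = nRT, solve for P = nRT / V.
nRT = 3.631 * 8.314 * 574 = 17327.9889
P = 17327.9889 / 23.79
P = 728.3727995 kPa, rounded to 4 dp:

728.3728 kPa


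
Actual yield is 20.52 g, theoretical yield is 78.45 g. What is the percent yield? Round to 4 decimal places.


% yield = 100 * actual / theoretical
% yield = 100 * 20.52 / 78.45
% yield = 26.15678776 %, rounded to 4 dp:

26.1568 %


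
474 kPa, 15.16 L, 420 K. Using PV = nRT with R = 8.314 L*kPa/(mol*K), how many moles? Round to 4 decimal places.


PV = nRT, solve for n = PV / (RT).
PV = 474 * 15.16 = 7185.84
RT = 8.314 * 420 = 3491.88
n = 7185.84 / 3491.88
n = 2.0578714 mol, rounded to 4 dp:

2.0579 mol


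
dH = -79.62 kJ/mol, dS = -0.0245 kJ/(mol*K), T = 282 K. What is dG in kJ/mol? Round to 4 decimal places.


Gibbs: dG = dH - T*dS (consistent units, dS already in kJ/(mol*K)).
T*dS = 282 * -0.0245 = -6.909
dG = -79.62 - (-6.909)
dG = -72.711 kJ/mol, rounded to 4 dp:

-72.7110 kJ/mol


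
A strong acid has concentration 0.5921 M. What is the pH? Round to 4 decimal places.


A strong acid dissociates completely, so [H+] equals the given concentration.
pH = -log10([H+]) = -log10(0.5921)
pH = 0.22760494, rounded to 4 dp:

0.2276


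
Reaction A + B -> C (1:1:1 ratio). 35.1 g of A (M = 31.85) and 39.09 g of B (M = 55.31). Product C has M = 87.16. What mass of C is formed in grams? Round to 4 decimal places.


Find moles of each reactant; the smaller value is the limiting reagent in a 1:1:1 reaction, so moles_C equals moles of the limiter.
n_A = mass_A / M_A = 35.1 / 31.85 = 1.102041 mol
n_B = mass_B / M_B = 39.09 / 55.31 = 0.706744 mol
Limiting reagent: B (smaller), n_limiting = 0.706744 mol
mass_C = n_limiting * M_C = 0.706744 * 87.16
mass_C = 61.59980704 g, rounded to 4 dp:

61.5998 g


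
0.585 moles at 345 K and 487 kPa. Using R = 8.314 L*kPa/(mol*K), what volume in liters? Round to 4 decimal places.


PV = nRT, solve for V = nRT / P.
nRT = 0.585 * 8.314 * 345 = 1677.9731
V = 1677.9731 / 487
V = 3.44552998 L, rounded to 4 dp:

3.4455 L


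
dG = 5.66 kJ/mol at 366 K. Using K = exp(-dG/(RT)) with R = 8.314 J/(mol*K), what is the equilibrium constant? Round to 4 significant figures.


dG is in kJ/mol; multiply by 1000 to match R in J/(mol*K).
RT = 8.314 * 366 = 3042.924 J/mol
exponent = -dG*1000 / (RT) = -(5.66*1000) / 3042.924 = -1.86005303
K = exp(-1.86005303)
K = 0.15566438, rounded to 4 significant figures:

0.1557


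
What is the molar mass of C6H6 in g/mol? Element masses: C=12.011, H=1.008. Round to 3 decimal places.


M = sum(count * atomic_mass) over atoms.
M = 6*12.011 + 6*1.008
M = 72.066 + 6.048
M = 78.114 g/mol, rounded to 3 dp:

78.114 g/mol


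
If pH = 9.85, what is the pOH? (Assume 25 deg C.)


At 25 deg C, pH + pOH = 14.
pOH = 14 - pH = 14 - 9.85
pOH = 4.15:

4.15


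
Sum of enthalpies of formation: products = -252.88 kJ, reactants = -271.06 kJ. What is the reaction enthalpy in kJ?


dH_rxn = sum(dH_f products) - sum(dH_f reactants)
dH_rxn = -252.88 - (-271.06)
dH_rxn = 18.18 kJ:

18.18 kJ


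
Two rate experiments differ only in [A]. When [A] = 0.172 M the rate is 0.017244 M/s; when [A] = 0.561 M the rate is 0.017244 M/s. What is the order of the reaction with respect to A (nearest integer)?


Rate is proportional to [A]^n, so rate2/rate1 = ([A]2/[A]1)^n. Take logs to solve for n.
rate2/rate1 = 0.017244 / 0.017244 = 1.0
[A]2/[A]1 = 0.561 / 0.172 = 3.2616
n = ln(1.0) / ln(3.2616) = 0.0
Nearest integer order:

0


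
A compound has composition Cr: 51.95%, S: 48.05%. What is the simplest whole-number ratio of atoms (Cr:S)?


Assume 100 g of compound, divide each mass% by atomic mass to get moles, then normalize by the smallest to get a raw atom ratio.
Moles per 100 g: Cr: 51.95/51.996 = 0.9991, S: 48.05/32.065 = 1.4985
Raw ratio (divide by min = 0.9991): Cr: 1.0, S: 1.5
Multiply by 2 to clear fractions: Cr: 2.0 ~= 2, S: 3.0 ~= 3
Reduce by GCD to get the simplest whole-number ratio:

2:3


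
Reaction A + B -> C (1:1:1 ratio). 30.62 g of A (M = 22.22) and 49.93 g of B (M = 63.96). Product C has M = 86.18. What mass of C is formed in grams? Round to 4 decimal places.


Find moles of each reactant; the smaller value is the limiting reagent in a 1:1:1 reaction, so moles_C equals moles of the limiter.
n_A = mass_A / M_A = 30.62 / 22.22 = 1.378038 mol
n_B = mass_B / M_B = 49.93 / 63.96 = 0.780644 mol
Limiting reagent: B (smaller), n_limiting = 0.780644 mol
mass_C = n_limiting * M_C = 0.780644 * 86.18
mass_C = 67.27589992 g, rounded to 4 dp:

67.2759 g


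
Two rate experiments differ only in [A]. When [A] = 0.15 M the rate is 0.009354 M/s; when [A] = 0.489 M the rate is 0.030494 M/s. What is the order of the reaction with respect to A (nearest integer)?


Rate is proportional to [A]^n, so rate2/rate1 = ([A]2/[A]1)^n. Take logs to solve for n.
rate2/rate1 = 0.030494 / 0.009354 = 3.26
[A]2/[A]1 = 0.489 / 0.15 = 3.26
n = ln(3.26) / ln(3.26) = 1.0
Nearest integer order:

1


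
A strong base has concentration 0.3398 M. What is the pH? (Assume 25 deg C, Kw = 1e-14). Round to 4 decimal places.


A strong base dissociates completely, so [OH-] equals the given concentration.
pOH = -log10([OH-]) = -log10(0.3398) = 0.468777
pH = 14 - pOH = 14 - 0.468777
pH = 13.531223, rounded to 4 dp:

13.5312


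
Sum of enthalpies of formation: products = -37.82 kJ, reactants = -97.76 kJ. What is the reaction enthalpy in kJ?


dH_rxn = sum(dH_f products) - sum(dH_f reactants)
dH_rxn = -37.82 - (-97.76)
dH_rxn = 59.94 kJ:

59.94 kJ


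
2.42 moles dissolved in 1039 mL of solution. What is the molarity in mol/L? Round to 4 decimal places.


Convert volume to liters: V_L = V_mL / 1000.
V_L = 1039 / 1000 = 1.039 L
M = n / V_L = 2.42 / 1.039
M = 2.32916266 mol/L, rounded to 4 dp:

2.3292 mol/L


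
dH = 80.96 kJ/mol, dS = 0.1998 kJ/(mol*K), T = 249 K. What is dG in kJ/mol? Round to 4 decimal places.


Gibbs: dG = dH - T*dS (consistent units, dS already in kJ/(mol*K)).
T*dS = 249 * 0.1998 = 49.7502
dG = 80.96 - (49.7502)
dG = 31.2098 kJ/mol, rounded to 4 dp:

31.2098 kJ/mol


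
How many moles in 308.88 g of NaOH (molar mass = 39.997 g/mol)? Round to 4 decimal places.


n = mass / M
n = 308.88 / 39.997
n = 7.72257919 mol, rounded to 4 dp:

7.7226 mol


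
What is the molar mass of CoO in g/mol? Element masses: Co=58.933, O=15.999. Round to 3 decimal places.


M = sum(count * atomic_mass) over atoms.
M = 1*58.933 + 1*15.999
M = 58.933 + 15.999
M = 74.932 g/mol, rounded to 3 dp:

74.932 g/mol


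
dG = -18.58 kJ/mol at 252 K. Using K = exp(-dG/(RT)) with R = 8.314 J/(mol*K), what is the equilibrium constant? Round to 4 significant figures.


dG is in kJ/mol; multiply by 1000 to match R in J/(mol*K).
RT = 8.314 * 252 = 2095.128 J/mol
exponent = -dG*1000 / (RT) = -(-18.58*1000) / 2095.128 = 8.86819326
K = exp(8.86819326)
K = 7102.4371, rounded to 4 significant figures:

7102


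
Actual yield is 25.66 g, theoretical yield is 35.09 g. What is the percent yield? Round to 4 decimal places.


% yield = 100 * actual / theoretical
% yield = 100 * 25.66 / 35.09
% yield = 73.12624679 %, rounded to 4 dp:

73.1262 %


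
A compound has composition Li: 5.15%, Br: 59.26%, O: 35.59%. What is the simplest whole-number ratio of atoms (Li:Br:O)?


Assume 100 g of compound, divide each mass% by atomic mass to get moles, then normalize by the smallest to get a raw atom ratio.
Moles per 100 g: Li: 5.15/6.941 = 0.742, Br: 59.26/79.904 = 0.7416, O: 35.59/15.999 = 2.2245
Raw ratio (divide by min = 0.7416): Li: 1.0, Br: 1.0, O: 2.999
Multiply by 1 to clear fractions: Li: 1.0 ~= 1, Br: 1.0 ~= 1, O: 2.999 ~= 3
Reduce by GCD to get the simplest whole-number ratio:

1:1:3


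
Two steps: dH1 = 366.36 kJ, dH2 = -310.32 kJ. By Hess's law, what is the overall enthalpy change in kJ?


Hess's law: enthalpy is a state function, so add the step enthalpies.
dH_total = dH1 + dH2 = 366.36 + (-310.32)
dH_total = 56.04 kJ:

56.04 kJ


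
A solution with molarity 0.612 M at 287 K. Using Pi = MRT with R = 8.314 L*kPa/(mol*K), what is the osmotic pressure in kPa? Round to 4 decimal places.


Osmotic pressure (van't Hoff): Pi = M*R*T.
RT = 8.314 * 287 = 2386.118
Pi = 0.612 * 2386.118
Pi = 1460.304216 kPa, rounded to 4 dp:

1460.3042 kPa


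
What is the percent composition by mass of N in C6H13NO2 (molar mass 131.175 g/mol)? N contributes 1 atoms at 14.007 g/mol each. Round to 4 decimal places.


pct = 100 * (n_elem * M_elem) / M_total
mass_contribution = 1 * 14.007 = 14.007 g/mol
pct = 100 * 14.007 / 131.175
pct = 10.67810177 %, rounded to 4 dp:

10.6781 %


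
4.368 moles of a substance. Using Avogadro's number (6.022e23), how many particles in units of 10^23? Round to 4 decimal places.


N = n * NA, then divide by 1e23 for the requested units.
N / 1e23 = n * 6.022
N / 1e23 = 4.368 * 6.022
N / 1e23 = 26.304096, rounded to 4 dp:

26.3041


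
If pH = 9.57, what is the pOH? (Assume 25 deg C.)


At 25 deg C, pH + pOH = 14.
pOH = 14 - pH = 14 - 9.57
pOH = 4.43:

4.43


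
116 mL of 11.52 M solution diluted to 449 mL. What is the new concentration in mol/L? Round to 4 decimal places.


Dilution: M1*V1 = M2*V2, solve for M2.
M2 = M1*V1 / V2
M2 = 11.52 * 116 / 449
M2 = 1336.32 / 449
M2 = 2.97621381 mol/L, rounded to 4 dp:

2.9762 mol/L


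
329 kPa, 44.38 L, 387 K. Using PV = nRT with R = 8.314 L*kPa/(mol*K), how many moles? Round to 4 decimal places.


PV = nRT, solve for n = PV / (RT).
PV = 329 * 44.38 = 14601.02
RT = 8.314 * 387 = 3217.518
n = 14601.02 / 3217.518
n = 4.53797617 mol, rounded to 4 dp:

4.5380 mol


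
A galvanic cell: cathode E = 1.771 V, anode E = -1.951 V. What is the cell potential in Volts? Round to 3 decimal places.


Standard cell potential: E_cell = E_cathode - E_anode.
E_cell = 1.771 - (-1.951)
E_cell = 3.722 V, rounded to 3 dp:

3.722 V


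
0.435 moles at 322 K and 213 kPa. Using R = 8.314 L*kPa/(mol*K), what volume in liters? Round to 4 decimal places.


PV = nRT, solve for V = nRT / P.
nRT = 0.435 * 8.314 * 322 = 1164.542
V = 1164.542 / 213
V = 5.46733333 L, rounded to 4 dp:

5.4673 L


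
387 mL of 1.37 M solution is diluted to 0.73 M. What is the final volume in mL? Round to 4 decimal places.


Dilution: M1*V1 = M2*V2, solve for V2.
V2 = M1*V1 / M2
V2 = 1.37 * 387 / 0.73
V2 = 530.19 / 0.73
V2 = 726.28767123 mL, rounded to 4 dp:

726.2877 mL


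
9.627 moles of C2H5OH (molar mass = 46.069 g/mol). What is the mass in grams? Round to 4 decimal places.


mass = n * M
mass = 9.627 * 46.069
mass = 443.506263 g, rounded to 4 dp:

443.5063 g


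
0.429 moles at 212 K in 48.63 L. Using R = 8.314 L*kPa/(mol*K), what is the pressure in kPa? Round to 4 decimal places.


PV = nRT, solve for P = nRT / V.
nRT = 0.429 * 8.314 * 212 = 756.1417
P = 756.1417 / 48.63
P = 15.54887312 kPa, rounded to 4 dp:

15.5489 kPa


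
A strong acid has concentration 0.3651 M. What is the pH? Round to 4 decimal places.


A strong acid dissociates completely, so [H+] equals the given concentration.
pH = -log10([H+]) = -log10(0.3651)
pH = 0.43758817, rounded to 4 dp:

0.4376


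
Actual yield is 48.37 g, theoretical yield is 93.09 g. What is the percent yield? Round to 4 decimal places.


% yield = 100 * actual / theoretical
% yield = 100 * 48.37 / 93.09
% yield = 51.96046836 %, rounded to 4 dp:

51.9605 %


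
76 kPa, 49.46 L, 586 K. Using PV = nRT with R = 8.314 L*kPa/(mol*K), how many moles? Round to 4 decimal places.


PV = nRT, solve for n = PV / (RT).
PV = 76 * 49.46 = 3758.96
RT = 8.314 * 586 = 4872.004
n = 3758.96 / 4872.004
n = 0.77154288 mol, rounded to 4 dp:

0.7715 mol


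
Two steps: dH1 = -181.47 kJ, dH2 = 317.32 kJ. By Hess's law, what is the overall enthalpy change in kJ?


Hess's law: enthalpy is a state function, so add the step enthalpies.
dH_total = dH1 + dH2 = -181.47 + (317.32)
dH_total = 135.85 kJ:

135.85 kJ


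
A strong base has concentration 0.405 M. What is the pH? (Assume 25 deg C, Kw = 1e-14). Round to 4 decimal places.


A strong base dissociates completely, so [OH-] equals the given concentration.
pOH = -log10([OH-]) = -log10(0.405) = 0.392545
pH = 14 - pOH = 14 - 0.392545
pH = 13.607455, rounded to 4 dp:

13.6075


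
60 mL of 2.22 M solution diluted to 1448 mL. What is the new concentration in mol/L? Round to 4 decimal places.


Dilution: M1*V1 = M2*V2, solve for M2.
M2 = M1*V1 / V2
M2 = 2.22 * 60 / 1448
M2 = 133.2 / 1448
M2 = 0.09198895 mol/L, rounded to 4 dp:

0.0920 mol/L


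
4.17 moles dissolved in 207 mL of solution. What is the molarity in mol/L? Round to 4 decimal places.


Convert volume to liters: V_L = V_mL / 1000.
V_L = 207 / 1000 = 0.207 L
M = n / V_L = 4.17 / 0.207
M = 20.14492754 mol/L, rounded to 4 dp:

20.1449 mol/L


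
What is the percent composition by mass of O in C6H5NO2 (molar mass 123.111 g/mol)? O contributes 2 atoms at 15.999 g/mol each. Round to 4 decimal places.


pct = 100 * (n_elem * M_elem) / M_total
mass_contribution = 2 * 15.999 = 31.998 g/mol
pct = 100 * 31.998 / 123.111
pct = 25.99117869 %, rounded to 4 dp:

25.9912 %


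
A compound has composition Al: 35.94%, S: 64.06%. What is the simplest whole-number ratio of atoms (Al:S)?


Assume 100 g of compound, divide each mass% by atomic mass to get moles, then normalize by the smallest to get a raw atom ratio.
Moles per 100 g: Al: 35.94/26.982 = 1.332, S: 64.06/32.065 = 1.9978
Raw ratio (divide by min = 1.332): Al: 1.0, S: 1.5
Multiply by 2 to clear fractions: Al: 2.0 ~= 2, S: 3.0 ~= 3
Reduce by GCD to get the simplest whole-number ratio:

2:3


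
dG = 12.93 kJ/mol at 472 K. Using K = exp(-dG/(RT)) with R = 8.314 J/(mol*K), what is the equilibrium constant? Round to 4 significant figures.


dG is in kJ/mol; multiply by 1000 to match R in J/(mol*K).
RT = 8.314 * 472 = 3924.208 J/mol
exponent = -dG*1000 / (RT) = -(12.93*1000) / 3924.208 = -3.29493238
K = exp(-3.29493238)
K = 0.037070552, rounded to 4 significant figures:

0.03707


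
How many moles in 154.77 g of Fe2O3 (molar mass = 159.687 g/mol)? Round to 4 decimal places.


n = mass / M
n = 154.77 / 159.687
n = 0.96920851 mol, rounded to 4 dp:

0.9692 mol


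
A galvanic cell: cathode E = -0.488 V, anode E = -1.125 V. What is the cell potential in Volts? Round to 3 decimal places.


Standard cell potential: E_cell = E_cathode - E_anode.
E_cell = -0.488 - (-1.125)
E_cell = 0.637 V, rounded to 3 dp:

0.637 V


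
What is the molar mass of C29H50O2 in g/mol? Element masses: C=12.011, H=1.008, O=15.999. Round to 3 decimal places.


M = sum(count * atomic_mass) over atoms.
M = 29*12.011 + 50*1.008 + 2*15.999
M = 348.319 + 50.4 + 31.998
M = 430.717 g/mol, rounded to 3 dp:

430.717 g/mol


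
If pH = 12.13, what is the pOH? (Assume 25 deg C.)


At 25 deg C, pH + pOH = 14.
pOH = 14 - pH = 14 - 12.13
pOH = 1.87:

1.87


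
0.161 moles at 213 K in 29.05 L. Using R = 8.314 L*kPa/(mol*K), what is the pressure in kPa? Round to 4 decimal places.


PV = nRT, solve for P = nRT / V.
nRT = 0.161 * 8.314 * 213 = 285.112
P = 285.112 / 29.05
P = 9.81452668 kPa, rounded to 4 dp:

9.8145 kPa


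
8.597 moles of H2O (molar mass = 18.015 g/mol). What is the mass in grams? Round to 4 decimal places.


mass = n * M
mass = 8.597 * 18.015
mass = 154.874955 g, rounded to 4 dp:

154.8750 g


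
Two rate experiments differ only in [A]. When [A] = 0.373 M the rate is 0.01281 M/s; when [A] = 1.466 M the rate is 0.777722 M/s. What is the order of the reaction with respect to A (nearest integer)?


Rate is proportional to [A]^n, so rate2/rate1 = ([A]2/[A]1)^n. Take logs to solve for n.
rate2/rate1 = 0.777722 / 0.01281 = 60.7121
[A]2/[A]1 = 1.466 / 0.373 = 3.9303
n = ln(60.7121) / ln(3.9303) = 3.0
Nearest integer order:

3


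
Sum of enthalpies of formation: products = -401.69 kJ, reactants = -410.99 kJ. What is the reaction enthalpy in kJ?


dH_rxn = sum(dH_f products) - sum(dH_f reactants)
dH_rxn = -401.69 - (-410.99)
dH_rxn = 9.3 kJ:

9.30 kJ


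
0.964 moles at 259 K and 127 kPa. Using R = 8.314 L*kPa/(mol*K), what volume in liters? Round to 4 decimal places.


PV = nRT, solve for V = nRT / P.
nRT = 0.964 * 8.314 * 259 = 2075.8063
V = 2075.8063 / 127
V = 16.3449315 L, rounded to 4 dp:

16.3449 L


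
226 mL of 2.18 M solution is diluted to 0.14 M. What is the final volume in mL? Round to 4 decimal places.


Dilution: M1*V1 = M2*V2, solve for V2.
V2 = M1*V1 / M2
V2 = 2.18 * 226 / 0.14
V2 = 492.68 / 0.14
V2 = 3519.14285714 mL, rounded to 4 dp:

3519.1429 mL


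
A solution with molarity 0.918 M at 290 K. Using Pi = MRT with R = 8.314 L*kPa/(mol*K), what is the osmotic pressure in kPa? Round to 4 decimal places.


Osmotic pressure (van't Hoff): Pi = M*R*T.
RT = 8.314 * 290 = 2411.06
Pi = 0.918 * 2411.06
Pi = 2213.35308 kPa, rounded to 4 dp:

2213.3531 kPa


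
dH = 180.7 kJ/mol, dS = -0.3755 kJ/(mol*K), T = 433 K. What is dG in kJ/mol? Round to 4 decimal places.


Gibbs: dG = dH - T*dS (consistent units, dS already in kJ/(mol*K)).
T*dS = 433 * -0.3755 = -162.5915
dG = 180.7 - (-162.5915)
dG = 343.2915 kJ/mol, rounded to 4 dp:

343.2915 kJ/mol


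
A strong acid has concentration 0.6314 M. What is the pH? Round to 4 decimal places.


A strong acid dissociates completely, so [H+] equals the given concentration.
pH = -log10([H+]) = -log10(0.6314)
pH = 0.19969542, rounded to 4 dp:

0.1997


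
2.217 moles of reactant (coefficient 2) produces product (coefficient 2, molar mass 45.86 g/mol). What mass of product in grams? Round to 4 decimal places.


Use the coefficient ratio to convert reactant moles to product moles, then multiply by the product's molar mass.
moles_P = moles_R * (coeff_P / coeff_R) = 2.217 * (2/2) = 2.217
mass_P = moles_P * M_P = 2.217 * 45.86
mass_P = 101.67162 g, rounded to 4 dp:

101.6716 g


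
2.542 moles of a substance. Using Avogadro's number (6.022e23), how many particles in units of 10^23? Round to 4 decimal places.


N = n * NA, then divide by 1e23 for the requested units.
N / 1e23 = n * 6.022
N / 1e23 = 2.542 * 6.022
N / 1e23 = 15.307924, rounded to 4 dp:

15.3079


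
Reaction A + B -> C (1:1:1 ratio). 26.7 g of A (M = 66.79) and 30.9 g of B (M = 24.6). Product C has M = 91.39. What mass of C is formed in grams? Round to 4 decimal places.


Find moles of each reactant; the smaller value is the limiting reagent in a 1:1:1 reaction, so moles_C equals moles of the limiter.
n_A = mass_A / M_A = 26.7 / 66.79 = 0.39976 mol
n_B = mass_B / M_B = 30.9 / 24.6 = 1.256098 mol
Limiting reagent: A (smaller), n_limiting = 0.39976 mol
mass_C = n_limiting * M_C = 0.39976 * 91.39
mass_C = 36.5340664 g, rounded to 4 dp:

36.5341 g


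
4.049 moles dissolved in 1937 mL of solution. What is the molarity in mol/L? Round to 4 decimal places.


Convert volume to liters: V_L = V_mL / 1000.
V_L = 1937 / 1000 = 1.937 L
M = n / V_L = 4.049 / 1.937
M = 2.0903459 mol/L, rounded to 4 dp:

2.0903 mol/L


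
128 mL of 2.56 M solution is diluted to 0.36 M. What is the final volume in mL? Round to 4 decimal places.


Dilution: M1*V1 = M2*V2, solve for V2.
V2 = M1*V1 / M2
V2 = 2.56 * 128 / 0.36
V2 = 327.68 / 0.36
V2 = 910.22222222 mL, rounded to 4 dp:

910.2222 mL


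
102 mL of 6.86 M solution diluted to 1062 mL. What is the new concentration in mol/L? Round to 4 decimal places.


Dilution: M1*V1 = M2*V2, solve for M2.
M2 = M1*V1 / V2
M2 = 6.86 * 102 / 1062
M2 = 699.72 / 1062
M2 = 0.65887006 mol/L, rounded to 4 dp:

0.6589 mol/L


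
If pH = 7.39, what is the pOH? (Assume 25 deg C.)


At 25 deg C, pH + pOH = 14.
pOH = 14 - pH = 14 - 7.39
pOH = 6.61:

6.61


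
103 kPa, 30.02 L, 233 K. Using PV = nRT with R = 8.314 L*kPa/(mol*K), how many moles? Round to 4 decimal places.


PV = nRT, solve for n = PV / (RT).
PV = 103 * 30.02 = 3092.06
RT = 8.314 * 233 = 1937.162
n = 3092.06 / 1937.162
n = 1.59618039 mol, rounded to 4 dp:

1.5962 mol


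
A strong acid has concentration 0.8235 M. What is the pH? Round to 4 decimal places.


A strong acid dissociates completely, so [H+] equals the given concentration.
pH = -log10([H+]) = -log10(0.8235)
pH = 0.0843364, rounded to 4 dp:

0.0843


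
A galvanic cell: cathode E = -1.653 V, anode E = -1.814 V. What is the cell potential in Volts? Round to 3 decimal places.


Standard cell potential: E_cell = E_cathode - E_anode.
E_cell = -1.653 - (-1.814)
E_cell = 0.161 V, rounded to 3 dp:

0.161 V


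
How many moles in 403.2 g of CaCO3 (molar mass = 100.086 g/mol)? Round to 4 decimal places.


n = mass / M
n = 403.2 / 100.086
n = 4.02853546 mol, rounded to 4 dp:

4.0285 mol


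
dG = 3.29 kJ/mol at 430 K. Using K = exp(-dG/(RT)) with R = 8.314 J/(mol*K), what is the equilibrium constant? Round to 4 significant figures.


dG is in kJ/mol; multiply by 1000 to match R in J/(mol*K).
RT = 8.314 * 430 = 3575.02 J/mol
exponent = -dG*1000 / (RT) = -(3.29*1000) / 3575.02 = -0.92027457
K = exp(-0.92027457)
K = 0.39840963, rounded to 4 significant figures:

0.3984


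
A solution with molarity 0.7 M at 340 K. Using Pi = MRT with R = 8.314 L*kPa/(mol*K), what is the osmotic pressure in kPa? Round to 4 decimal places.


Osmotic pressure (van't Hoff): Pi = M*R*T.
RT = 8.314 * 340 = 2826.76
Pi = 0.7 * 2826.76
Pi = 1978.732 kPa, rounded to 4 dp:

1978.7320 kPa


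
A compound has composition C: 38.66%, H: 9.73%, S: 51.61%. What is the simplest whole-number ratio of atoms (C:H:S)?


Assume 100 g of compound, divide each mass% by atomic mass to get moles, then normalize by the smallest to get a raw atom ratio.
Moles per 100 g: C: 38.66/12.011 = 3.2187, H: 9.73/1.008 = 9.6528, S: 51.61/32.065 = 1.6095
Raw ratio (divide by min = 1.6095): C: 2.0, H: 5.997, S: 1.0
Multiply by 1 to clear fractions: C: 2.0 ~= 2, H: 5.997 ~= 6, S: 1.0 ~= 1
Reduce by GCD to get the simplest whole-number ratio:

2:6:1


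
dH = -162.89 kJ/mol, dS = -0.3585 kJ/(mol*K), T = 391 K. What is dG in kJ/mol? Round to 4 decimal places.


Gibbs: dG = dH - T*dS (consistent units, dS already in kJ/(mol*K)).
T*dS = 391 * -0.3585 = -140.1735
dG = -162.89 - (-140.1735)
dG = -22.7165 kJ/mol, rounded to 4 dp:

-22.7165 kJ/mol


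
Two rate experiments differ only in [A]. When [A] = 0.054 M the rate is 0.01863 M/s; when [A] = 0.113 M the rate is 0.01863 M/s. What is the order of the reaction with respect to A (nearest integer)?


Rate is proportional to [A]^n, so rate2/rate1 = ([A]2/[A]1)^n. Take logs to solve for n.
rate2/rate1 = 0.01863 / 0.01863 = 1.0
[A]2/[A]1 = 0.113 / 0.054 = 2.0926
n = ln(1.0) / ln(2.0926) = 0.0
Nearest integer order:

0


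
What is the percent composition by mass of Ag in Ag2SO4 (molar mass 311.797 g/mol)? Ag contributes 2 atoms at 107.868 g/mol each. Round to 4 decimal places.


pct = 100 * (n_elem * M_elem) / M_total
mass_contribution = 2 * 107.868 = 215.736 g/mol
pct = 100 * 215.736 / 311.797
pct = 69.19117246 %, rounded to 4 dp:

69.1912 %


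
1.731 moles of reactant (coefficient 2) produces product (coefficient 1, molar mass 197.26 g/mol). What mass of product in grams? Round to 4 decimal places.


Use the coefficient ratio to convert reactant moles to product moles, then multiply by the product's molar mass.
moles_P = moles_R * (coeff_P / coeff_R) = 1.731 * (1/2) = 0.8655
mass_P = moles_P * M_P = 0.8655 * 197.26
mass_P = 170.72853 g, rounded to 4 dp:

170.7285 g


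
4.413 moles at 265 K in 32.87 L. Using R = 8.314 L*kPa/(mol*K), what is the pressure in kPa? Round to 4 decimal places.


PV = nRT, solve for P = nRT / V.
nRT = 4.413 * 8.314 * 265 = 9722.7657
P = 9722.7657 / 32.87
P = 295.79451476 kPa, rounded to 4 dp:

295.7945 kPa


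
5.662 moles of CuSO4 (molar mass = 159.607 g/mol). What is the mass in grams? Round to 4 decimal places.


mass = n * M
mass = 5.662 * 159.607
mass = 903.694834 g, rounded to 4 dp:

903.6948 g


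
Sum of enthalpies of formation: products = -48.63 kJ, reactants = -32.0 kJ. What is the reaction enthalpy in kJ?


dH_rxn = sum(dH_f products) - sum(dH_f reactants)
dH_rxn = -48.63 - (-32.0)
dH_rxn = -16.63 kJ:

-16.63 kJ


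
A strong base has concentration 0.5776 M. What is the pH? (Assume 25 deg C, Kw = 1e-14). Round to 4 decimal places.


A strong base dissociates completely, so [OH-] equals the given concentration.
pOH = -log10([OH-]) = -log10(0.5776) = 0.238373
pH = 14 - pOH = 14 - 0.238373
pH = 13.761627, rounded to 4 dp:

13.7616


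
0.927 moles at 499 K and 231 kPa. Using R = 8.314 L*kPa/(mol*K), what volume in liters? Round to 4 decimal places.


PV = nRT, solve for V = nRT / P.
nRT = 0.927 * 8.314 * 499 = 3845.8319
V = 3845.8319 / 231
V = 16.64862294 L, rounded to 4 dp:

16.6486 L


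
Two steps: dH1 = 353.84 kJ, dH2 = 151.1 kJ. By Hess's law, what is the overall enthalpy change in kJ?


Hess's law: enthalpy is a state function, so add the step enthalpies.
dH_total = dH1 + dH2 = 353.84 + (151.1)
dH_total = 504.94 kJ:

504.94 kJ


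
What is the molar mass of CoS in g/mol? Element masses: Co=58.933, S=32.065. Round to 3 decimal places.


M = sum(count * atomic_mass) over atoms.
M = 1*58.933 + 1*32.065
M = 58.933 + 32.065
M = 90.998 g/mol, rounded to 3 dp:

90.998 g/mol


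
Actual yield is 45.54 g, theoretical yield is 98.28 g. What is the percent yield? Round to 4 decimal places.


% yield = 100 * actual / theoretical
% yield = 100 * 45.54 / 98.28
% yield = 46.33699634 %, rounded to 4 dp:

46.3370 %


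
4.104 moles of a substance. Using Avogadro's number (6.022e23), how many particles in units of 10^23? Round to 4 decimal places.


N = n * NA, then divide by 1e23 for the requested units.
N / 1e23 = n * 6.022
N / 1e23 = 4.104 * 6.022
N / 1e23 = 24.714288, rounded to 4 dp:

24.7143


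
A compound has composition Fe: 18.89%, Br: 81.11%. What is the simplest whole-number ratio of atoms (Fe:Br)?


Assume 100 g of compound, divide each mass% by atomic mass to get moles, then normalize by the smallest to get a raw atom ratio.
Moles per 100 g: Fe: 18.89/55.845 = 0.3383, Br: 81.11/79.904 = 1.0151
Raw ratio (divide by min = 0.3383): Fe: 1.0, Br: 3.001
Multiply by 1 to clear fractions: Fe: 1.0 ~= 1, Br: 3.001 ~= 3
Reduce by GCD to get the simplest whole-number ratio:

1:3


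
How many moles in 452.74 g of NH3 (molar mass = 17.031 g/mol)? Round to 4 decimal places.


n = mass / M
n = 452.74 / 17.031
n = 26.5832893 mol, rounded to 4 dp:

26.5833 mol


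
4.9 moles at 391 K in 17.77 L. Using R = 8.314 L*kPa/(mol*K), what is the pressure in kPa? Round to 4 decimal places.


PV = nRT, solve for P = nRT / V.
nRT = 4.9 * 8.314 * 391 = 15928.7926
P = 15928.7926 / 17.77
P = 896.38675295 kPa, rounded to 4 dp:

896.3868 kPa


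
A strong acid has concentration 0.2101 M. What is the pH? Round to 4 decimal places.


A strong acid dissociates completely, so [H+] equals the given concentration.
pH = -log10([H+]) = -log10(0.2101)
pH = 0.67757395, rounded to 4 dp:

0.6776


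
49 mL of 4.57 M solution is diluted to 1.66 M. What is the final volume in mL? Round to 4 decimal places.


Dilution: M1*V1 = M2*V2, solve for V2.
V2 = M1*V1 / M2
V2 = 4.57 * 49 / 1.66
V2 = 223.93 / 1.66
V2 = 134.89759036 mL, rounded to 4 dp:

134.8976 mL


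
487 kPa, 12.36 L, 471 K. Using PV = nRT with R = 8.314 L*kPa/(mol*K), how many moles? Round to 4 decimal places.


PV = nRT, solve for n = PV / (RT).
PV = 487 * 12.36 = 6019.32
RT = 8.314 * 471 = 3915.894
n = 6019.32 / 3915.894
n = 1.5371509 mol, rounded to 4 dp:

1.5372 mol


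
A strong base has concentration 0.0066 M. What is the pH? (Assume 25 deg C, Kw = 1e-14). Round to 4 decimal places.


A strong base dissociates completely, so [OH-] equals the given concentration.
pOH = -log10([OH-]) = -log10(0.0066) = 2.180456
pH = 14 - pOH = 14 - 2.180456
pH = 11.819544, rounded to 4 dp:

11.8195


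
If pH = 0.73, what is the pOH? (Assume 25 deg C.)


At 25 deg C, pH + pOH = 14.
pOH = 14 - pH = 14 - 0.73
pOH = 13.27:

13.27


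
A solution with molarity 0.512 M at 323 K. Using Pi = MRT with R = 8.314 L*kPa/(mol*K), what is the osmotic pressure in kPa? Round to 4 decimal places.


Osmotic pressure (van't Hoff): Pi = M*R*T.
RT = 8.314 * 323 = 2685.422
Pi = 0.512 * 2685.422
Pi = 1374.936064 kPa, rounded to 4 dp:

1374.9361 kPa


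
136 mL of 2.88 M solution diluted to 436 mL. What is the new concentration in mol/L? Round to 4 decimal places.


Dilution: M1*V1 = M2*V2, solve for M2.
M2 = M1*V1 / V2
M2 = 2.88 * 136 / 436
M2 = 391.68 / 436
M2 = 0.89834862 mol/L, rounded to 4 dp:

0.8983 mol/L


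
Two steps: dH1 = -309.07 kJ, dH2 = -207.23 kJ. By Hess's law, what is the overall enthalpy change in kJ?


Hess's law: enthalpy is a state function, so add the step enthalpies.
dH_total = dH1 + dH2 = -309.07 + (-207.23)
dH_total = -516.3 kJ:

-516.30 kJ


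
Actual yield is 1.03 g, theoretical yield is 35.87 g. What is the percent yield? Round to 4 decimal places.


% yield = 100 * actual / theoretical
% yield = 100 * 1.03 / 35.87
% yield = 2.87148035 %, rounded to 4 dp:

2.8715 %


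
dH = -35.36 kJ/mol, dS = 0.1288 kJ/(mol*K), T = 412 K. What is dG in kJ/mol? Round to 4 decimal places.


Gibbs: dG = dH - T*dS (consistent units, dS already in kJ/(mol*K)).
T*dS = 412 * 0.1288 = 53.0656
dG = -35.36 - (53.0656)
dG = -88.4256 kJ/mol, rounded to 4 dp:

-88.4256 kJ/mol


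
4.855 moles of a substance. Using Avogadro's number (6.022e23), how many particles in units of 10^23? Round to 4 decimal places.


N = n * NA, then divide by 1e23 for the requested units.
N / 1e23 = n * 6.022
N / 1e23 = 4.855 * 6.022
N / 1e23 = 29.23681, rounded to 4 dp:

29.2368


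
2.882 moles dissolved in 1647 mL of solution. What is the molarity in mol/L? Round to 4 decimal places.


Convert volume to liters: V_L = V_mL / 1000.
V_L = 1647 / 1000 = 1.647 L
M = n / V_L = 2.882 / 1.647
M = 1.74984821 mol/L, rounded to 4 dp:

1.7498 mol/L


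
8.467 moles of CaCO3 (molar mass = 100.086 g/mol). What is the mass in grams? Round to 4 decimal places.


mass = n * M
mass = 8.467 * 100.086
mass = 847.428162 g, rounded to 4 dp:

847.4282 g


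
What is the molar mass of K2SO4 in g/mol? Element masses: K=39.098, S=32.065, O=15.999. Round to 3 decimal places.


M = sum(count * atomic_mass) over atoms.
M = 2*39.098 + 1*32.065 + 4*15.999
M = 78.196 + 32.065 + 63.996
M = 174.257 g/mol, rounded to 3 dp:

174.257 g/mol


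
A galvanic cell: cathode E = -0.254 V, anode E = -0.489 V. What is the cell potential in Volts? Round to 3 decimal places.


Standard cell potential: E_cell = E_cathode - E_anode.
E_cell = -0.254 - (-0.489)
E_cell = 0.235 V, rounded to 3 dp:

0.235 V


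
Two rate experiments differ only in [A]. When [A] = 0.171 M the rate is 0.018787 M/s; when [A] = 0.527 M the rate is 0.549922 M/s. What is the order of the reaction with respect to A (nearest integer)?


Rate is proportional to [A]^n, so rate2/rate1 = ([A]2/[A]1)^n. Take logs to solve for n.
rate2/rate1 = 0.549922 / 0.018787 = 29.2714
[A]2/[A]1 = 0.527 / 0.171 = 3.0819
n = ln(29.2714) / ln(3.0819) = 3.0
Nearest integer order:

3


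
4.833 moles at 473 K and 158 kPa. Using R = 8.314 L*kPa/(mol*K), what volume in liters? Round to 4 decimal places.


PV = nRT, solve for V = nRT / P.
nRT = 4.833 * 8.314 * 473 = 19005.8788
V = 19005.8788 / 158
V = 120.29037215 L, rounded to 4 dp:

120.2904 L


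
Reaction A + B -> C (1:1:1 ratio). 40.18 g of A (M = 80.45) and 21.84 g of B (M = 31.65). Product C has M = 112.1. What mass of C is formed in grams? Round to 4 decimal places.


Find moles of each reactant; the smaller value is the limiting reagent in a 1:1:1 reaction, so moles_C equals moles of the limiter.
n_A = mass_A / M_A = 40.18 / 80.45 = 0.499441 mol
n_B = mass_B / M_B = 21.84 / 31.65 = 0.690047 mol
Limiting reagent: A (smaller), n_limiting = 0.499441 mol
mass_C = n_limiting * M_C = 0.499441 * 112.1
mass_C = 55.9873361 g, rounded to 4 dp:

55.9873 g


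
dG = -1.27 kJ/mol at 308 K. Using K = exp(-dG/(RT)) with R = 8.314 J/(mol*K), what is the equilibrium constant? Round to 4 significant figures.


dG is in kJ/mol; multiply by 1000 to match R in J/(mol*K).
RT = 8.314 * 308 = 2560.712 J/mol
exponent = -dG*1000 / (RT) = -(-1.27*1000) / 2560.712 = 0.49595581
K = exp(0.49595581)
K = 1.642067, rounded to 4 significant figures:

1.642


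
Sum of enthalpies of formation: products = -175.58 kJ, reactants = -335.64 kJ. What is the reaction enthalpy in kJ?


dH_rxn = sum(dH_f products) - sum(dH_f reactants)
dH_rxn = -175.58 - (-335.64)
dH_rxn = 160.06 kJ:

160.06 kJ


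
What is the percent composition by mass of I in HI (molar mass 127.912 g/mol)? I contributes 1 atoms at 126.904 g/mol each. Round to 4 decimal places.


pct = 100 * (n_elem * M_elem) / M_total
mass_contribution = 1 * 126.904 = 126.904 g/mol
pct = 100 * 126.904 / 127.912
pct = 99.21195822 %, rounded to 4 dp:

99.2120 %


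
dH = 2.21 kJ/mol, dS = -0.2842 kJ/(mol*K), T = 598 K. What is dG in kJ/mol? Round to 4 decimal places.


Gibbs: dG = dH - T*dS (consistent units, dS already in kJ/(mol*K)).
T*dS = 598 * -0.2842 = -169.9516
dG = 2.21 - (-169.9516)
dG = 172.1616 kJ/mol, rounded to 4 dp:

172.1616 kJ/mol


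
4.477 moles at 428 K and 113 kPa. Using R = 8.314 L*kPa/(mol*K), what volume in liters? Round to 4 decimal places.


PV = nRT, solve for V = nRT / P.
nRT = 4.477 * 8.314 * 428 = 15930.921
V = 15930.921 / 113
V = 140.98160177 L, rounded to 4 dp:

140.9816 L


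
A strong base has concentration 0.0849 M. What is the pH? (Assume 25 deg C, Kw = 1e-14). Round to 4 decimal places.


A strong base dissociates completely, so [OH-] equals the given concentration.
pOH = -log10([OH-]) = -log10(0.0849) = 1.071092
pH = 14 - pOH = 14 - 1.071092
pH = 12.928908, rounded to 4 dp:

12.9289


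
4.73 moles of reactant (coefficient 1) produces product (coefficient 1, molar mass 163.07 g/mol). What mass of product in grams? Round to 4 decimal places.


Use the coefficient ratio to convert reactant moles to product moles, then multiply by the product's molar mass.
moles_P = moles_R * (coeff_P / coeff_R) = 4.73 * (1/1) = 4.73
mass_P = moles_P * M_P = 4.73 * 163.07
mass_P = 771.3211 g, rounded to 4 dp:

771.3211 g


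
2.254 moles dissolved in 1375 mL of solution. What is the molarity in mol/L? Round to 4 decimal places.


Convert volume to liters: V_L = V_mL / 1000.
V_L = 1375 / 1000 = 1.375 L
M = n / V_L = 2.254 / 1.375
M = 1.63927273 mol/L, rounded to 4 dp:

1.6393 mol/L


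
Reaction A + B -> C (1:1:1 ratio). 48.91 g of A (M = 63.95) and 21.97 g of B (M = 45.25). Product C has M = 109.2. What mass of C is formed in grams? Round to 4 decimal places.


Find moles of each reactant; the smaller value is the limiting reagent in a 1:1:1 reaction, so moles_C equals moles of the limiter.
n_A = mass_A / M_A = 48.91 / 63.95 = 0.764816 mol
n_B = mass_B / M_B = 21.97 / 45.25 = 0.485525 mol
Limiting reagent: B (smaller), n_limiting = 0.485525 mol
mass_C = n_limiting * M_C = 0.485525 * 109.2
mass_C = 53.01933 g, rounded to 4 dp:

53.0193 g


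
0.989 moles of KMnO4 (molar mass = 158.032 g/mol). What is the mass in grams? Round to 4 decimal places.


mass = n * M
mass = 0.989 * 158.032
mass = 156.293648 g, rounded to 4 dp:

156.2936 g


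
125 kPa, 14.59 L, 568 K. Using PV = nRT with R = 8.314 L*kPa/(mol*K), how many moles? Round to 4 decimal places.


PV = nRT, solve for n = PV / (RT).
PV = 125 * 14.59 = 1823.75
RT = 8.314 * 568 = 4722.352
n = 1823.75 / 4722.352
n = 0.38619527 mol, rounded to 4 dp:

0.3862 mol


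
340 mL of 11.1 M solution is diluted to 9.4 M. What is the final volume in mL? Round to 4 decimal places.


Dilution: M1*V1 = M2*V2, solve for V2.
V2 = M1*V1 / M2
V2 = 11.1 * 340 / 9.4
V2 = 3774.0 / 9.4
V2 = 401.4893617 mL, rounded to 4 dp:

401.4894 mL


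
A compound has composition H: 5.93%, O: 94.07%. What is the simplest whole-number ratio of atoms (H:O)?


Assume 100 g of compound, divide each mass% by atomic mass to get moles, then normalize by the smallest to get a raw atom ratio.
Moles per 100 g: H: 5.93/1.008 = 5.8829, O: 94.07/15.999 = 5.8797
Raw ratio (divide by min = 5.8797): H: 1.001, O: 1.0
Multiply by 1 to clear fractions: H: 1.001 ~= 1, O: 1.0 ~= 1
Reduce by GCD to get the simplest whole-number ratio:

1:1


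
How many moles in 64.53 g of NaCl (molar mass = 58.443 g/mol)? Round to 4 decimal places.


n = mass / M
n = 64.53 / 58.443
n = 1.10415276 mol, rounded to 4 dp:

1.1042 mol


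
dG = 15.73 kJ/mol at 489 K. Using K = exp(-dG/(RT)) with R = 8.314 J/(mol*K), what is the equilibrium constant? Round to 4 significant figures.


dG is in kJ/mol; multiply by 1000 to match R in J/(mol*K).
RT = 8.314 * 489 = 4065.546 J/mol
exponent = -dG*1000 / (RT) = -(15.73*1000) / 4065.546 = -3.86909901
K = exp(-3.86909901)
K = 0.020877171, rounded to 4 significant figures:

0.02088


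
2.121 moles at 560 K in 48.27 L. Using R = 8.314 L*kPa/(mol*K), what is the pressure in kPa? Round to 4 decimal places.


PV = nRT, solve for P = nRT / V.
nRT = 2.121 * 8.314 * 560 = 9875.0366
P = 9875.0366 / 48.27
P = 204.57917133 kPa, rounded to 4 dp:

204.5792 kPa


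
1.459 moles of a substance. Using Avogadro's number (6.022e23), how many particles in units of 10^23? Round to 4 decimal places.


N = n * NA, then divide by 1e23 for the requested units.
N / 1e23 = n * 6.022
N / 1e23 = 1.459 * 6.022
N / 1e23 = 8.786098, rounded to 4 dp:

8.7861
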